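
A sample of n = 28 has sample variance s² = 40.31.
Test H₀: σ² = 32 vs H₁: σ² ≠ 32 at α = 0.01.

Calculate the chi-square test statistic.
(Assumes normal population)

df = n - 1 = 27
χ² = (n-1)s²/σ₀² = 27×40.31/32 = 34.0116
Critical values: χ²_{0.995,27} = 11.808, χ²_{0.005,27} = 49.645
Rejection region: χ² < 11.808 or χ² > 49.645
Decision: fail to reject H₀

Answer: χ² = 34.0116, fail to reject H₀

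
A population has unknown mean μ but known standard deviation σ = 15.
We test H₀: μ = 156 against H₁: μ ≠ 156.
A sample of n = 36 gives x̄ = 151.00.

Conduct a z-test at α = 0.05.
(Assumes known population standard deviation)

Answer: z = -2.0000, reject H₀

Derivation:
Standard error: SE = σ/√n = 15/√36 = 2.5000
z-statistic: z = (x̄ - μ₀)/SE = (151.00 - 156)/2.5000 = -2.0000
Critical value: ±1.960
p-value = 0.0455
Decision: reject H₀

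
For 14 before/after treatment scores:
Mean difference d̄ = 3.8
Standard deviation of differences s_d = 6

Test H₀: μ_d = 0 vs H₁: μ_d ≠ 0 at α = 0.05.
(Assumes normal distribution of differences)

df = n - 1 = 13
SE = s_d/√n = 6/√14 = 1.6036
t = d̄/SE = 3.8/1.6036 = 2.3697
Critical value: t_{0.025,13} = ±2.160
p-value ≈ 0.0340
Decision: reject H₀

Answer: t = 2.3697, reject H₀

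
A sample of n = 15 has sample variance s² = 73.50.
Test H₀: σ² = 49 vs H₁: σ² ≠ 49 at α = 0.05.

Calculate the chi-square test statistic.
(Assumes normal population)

df = n - 1 = 14
χ² = (n-1)s²/σ₀² = 14×73.50/49 = 21.0000
Critical values: χ²_{0.975,14} = 5.629, χ²_{0.025,14} = 26.119
Rejection region: χ² < 5.629 or χ² > 26.119
Decision: fail to reject H₀

Answer: χ² = 21.0000, fail to reject H₀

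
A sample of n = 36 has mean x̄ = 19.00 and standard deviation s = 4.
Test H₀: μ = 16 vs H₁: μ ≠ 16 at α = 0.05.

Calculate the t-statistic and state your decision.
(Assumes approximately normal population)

Answer: t = 4.4998, reject H₀

Derivation:
df = n - 1 = 35
SE = s/√n = 4/√36 = 0.6667
t = (x̄ - μ₀)/SE = (19.00 - 16)/0.6667 = 4.4998
Critical value: t_{0.025,35} = ±2.030
p-value ≈ 0.0001
Decision: reject H₀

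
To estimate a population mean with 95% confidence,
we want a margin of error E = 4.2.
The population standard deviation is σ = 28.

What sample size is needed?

z_0.025 = 1.960
n = (z×σ/E)² = (1.960×28/4.2)²
n = 170.7378
Round up: n = 171

Answer: n = 171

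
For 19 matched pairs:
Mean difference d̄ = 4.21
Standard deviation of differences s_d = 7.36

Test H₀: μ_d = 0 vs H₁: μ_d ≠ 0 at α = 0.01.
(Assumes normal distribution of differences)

df = n - 1 = 18
SE = s_d/√n = 7.36/√19 = 1.6885
t = d̄/SE = 4.21/1.6885 = 2.4933
Critical value: t_{0.005,18} = ±2.878
p-value ≈ 0.0226
Decision: fail to reject H₀

Answer: t = 2.4933, fail to reject H₀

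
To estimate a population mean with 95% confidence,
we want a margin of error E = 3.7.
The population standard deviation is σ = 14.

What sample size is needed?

Answer: n = 56

Derivation:
z_0.025 = 1.960
n = (z×σ/E)² = (1.960×14/3.7)²
n = 55.0003
Round up: n = 56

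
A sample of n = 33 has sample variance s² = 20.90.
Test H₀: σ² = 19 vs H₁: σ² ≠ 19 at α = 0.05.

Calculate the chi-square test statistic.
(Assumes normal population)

df = n - 1 = 32
χ² = (n-1)s²/σ₀² = 32×20.90/19 = 35.2000
Critical values: χ²_{0.975,32} = 18.291, χ²_{0.025,32} = 49.480
Rejection region: χ² < 18.291 or χ² > 49.480
Decision: fail to reject H₀

Answer: χ² = 35.2000, fail to reject H₀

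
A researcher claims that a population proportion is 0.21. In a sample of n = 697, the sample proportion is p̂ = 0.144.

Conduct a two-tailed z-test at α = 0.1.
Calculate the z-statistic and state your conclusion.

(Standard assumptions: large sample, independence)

Answer: z = -4.2779, reject H₀

Derivation:
H₀: p = 0.21, H₁: p ≠ 0.21
Standard error: SE = √(p₀(1-p₀)/n) = √(0.21×0.79/697) = 0.015428
z-statistic: z = (p̂ - p₀)/SE = (0.144 - 0.21)/0.015428 = -4.2779
Critical value: z_0.05 = ±1.645
p-value < 0.0001
Decision: reject H₀ at α = 0.1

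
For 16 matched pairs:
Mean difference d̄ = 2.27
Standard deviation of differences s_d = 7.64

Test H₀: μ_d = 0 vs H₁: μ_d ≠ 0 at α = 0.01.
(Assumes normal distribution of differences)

df = n - 1 = 15
SE = s_d/√n = 7.64/√16 = 1.9100
t = d̄/SE = 2.27/1.9100 = 1.1885
Critical value: t_{0.005,15} = ±2.947
p-value ≈ 0.2531
Decision: fail to reject H₀

Answer: t = 1.1885, fail to reject H₀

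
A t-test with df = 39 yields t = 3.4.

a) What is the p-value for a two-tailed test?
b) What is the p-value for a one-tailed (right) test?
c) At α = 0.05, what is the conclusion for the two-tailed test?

Answer: a) 0.0016, b) 0.0008, c) reject H₀

Derivation:
Using t-distribution with df = 39:
a) Two-tailed: p = 2×P(T > 3.4) = 0.0016
b) One-tailed: p = P(T > 3.4) = 0.0008
c) 0.0016 < 0.05, reject H₀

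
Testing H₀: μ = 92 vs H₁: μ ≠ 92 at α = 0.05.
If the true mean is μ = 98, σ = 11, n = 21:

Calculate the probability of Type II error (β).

SE = σ/√n = 11/√21 = 2.4004
Critical values: μ₀ ± z_0.025×SE = 92 ± 1.960×2.4004
Acceptance region: (87.2952, 96.7048)
Under H₁ (μ = 98): z_high = (96.7048 - 98)/2.4004 = -0.5396, z_low = (87.2952 - 98)/2.4004 = -4.4596
β = P(not reject | H₁) = Φ(-0.5396) - Φ(-4.4596) ≈ 0.2947

Answer: β ≈ 0.2947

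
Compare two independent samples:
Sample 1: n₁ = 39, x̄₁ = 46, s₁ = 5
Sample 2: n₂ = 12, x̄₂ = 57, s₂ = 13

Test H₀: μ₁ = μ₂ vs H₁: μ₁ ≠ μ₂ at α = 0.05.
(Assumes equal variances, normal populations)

Answer: t = -4.4011, reject H₀

Derivation:
Pooled variance: s²_p = [38×5² + 11×13²]/(49) = 57.3265
s_p = 7.5714
SE = s_p×√(1/n₁ + 1/n₂) = 7.5714×√(1/39 + 1/12) = 2.4994
t = (x̄₁ - x̄₂)/SE = (46 - 57)/2.4994 = -4.4011
df = 49, t-critical = ±2.010
Decision: reject H₀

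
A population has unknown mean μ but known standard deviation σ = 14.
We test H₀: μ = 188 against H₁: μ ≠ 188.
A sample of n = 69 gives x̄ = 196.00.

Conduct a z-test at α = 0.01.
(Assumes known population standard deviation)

Standard error: SE = σ/√n = 14/√69 = 1.6854
z-statistic: z = (x̄ - μ₀)/SE = (196.00 - 188)/1.6854 = 4.7466
Critical value: ±2.576
p-value < 0.0001
Decision: reject H₀

Answer: z = 4.7466, reject H₀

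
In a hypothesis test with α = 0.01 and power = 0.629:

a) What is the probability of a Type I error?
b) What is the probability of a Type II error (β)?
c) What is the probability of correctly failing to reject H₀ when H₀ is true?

Answer: a) 0.01, b) 0.371, c) 0.99

Derivation:
a) Type I error probability = α = 0.01
b) Power = P(reject H₀ | H₁ true) = 1 - β = 0.629, so Type II error probability = β = 1 - Power = 0.371
c) P(fail to reject H₀ | H₀ true) = 1 - α = 0.99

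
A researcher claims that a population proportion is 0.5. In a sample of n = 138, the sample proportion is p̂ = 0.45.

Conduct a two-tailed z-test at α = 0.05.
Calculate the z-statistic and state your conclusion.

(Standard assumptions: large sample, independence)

H₀: p = 0.5, H₁: p ≠ 0.5
Standard error: SE = √(p₀(1-p₀)/n) = √(0.5×0.5/138) = 0.042563
z-statistic: z = (p̂ - p₀)/SE = (0.45 - 0.5)/0.042563 = -1.1747
Critical value: z_0.025 = ±1.960
p-value = 0.2401
Decision: fail to reject H₀ at α = 0.05

Answer: z = -1.1747, fail to reject H₀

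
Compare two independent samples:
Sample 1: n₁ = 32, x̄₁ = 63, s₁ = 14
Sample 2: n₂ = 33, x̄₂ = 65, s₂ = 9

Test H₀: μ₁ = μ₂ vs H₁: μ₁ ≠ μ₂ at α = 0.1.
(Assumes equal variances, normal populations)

Answer: t = -0.6873, fail to reject H₀

Derivation:
Pooled variance: s²_p = [31×14² + 32×9²]/(63) = 137.5873
s_p = 11.7298
SE = s_p×√(1/n₁ + 1/n₂) = 11.7298×√(1/32 + 1/33) = 2.9101
t = (x̄₁ - x̄₂)/SE = (63 - 65)/2.9101 = -0.6873
df = 63, t-critical = ±1.669
Decision: fail to reject H₀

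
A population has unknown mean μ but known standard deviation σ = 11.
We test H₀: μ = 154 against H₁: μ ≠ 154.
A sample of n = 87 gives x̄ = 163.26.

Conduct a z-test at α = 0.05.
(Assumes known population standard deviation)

Answer: z = 7.8521, reject H₀

Derivation:
Standard error: SE = σ/√n = 11/√87 = 1.1793
z-statistic: z = (x̄ - μ₀)/SE = (163.26 - 154)/1.1793 = 7.8521
Critical value: ±1.960
p-value < 0.0001
Decision: reject H₀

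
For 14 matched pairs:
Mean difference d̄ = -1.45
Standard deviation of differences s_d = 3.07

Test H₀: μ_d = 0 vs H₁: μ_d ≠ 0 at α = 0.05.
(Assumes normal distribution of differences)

df = n - 1 = 13
SE = s_d/√n = 3.07/√14 = 0.8205
t = d̄/SE = -1.45/0.8205 = -1.7672
Critical value: t_{0.025,13} = ±2.160
p-value ≈ 0.1006
Decision: fail to reject H₀

Answer: t = -1.7672, fail to reject H₀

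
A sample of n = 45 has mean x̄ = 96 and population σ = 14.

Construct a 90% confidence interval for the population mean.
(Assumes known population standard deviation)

Answer: (92.5669, 99.4331)

Derivation:
Confidence level: 90%, α = 0.1
z_0.05 = 1.645
SE = σ/√n = 14/√45 = 2.0870
Margin of error = 1.645 × 2.0870 = 3.4331
CI: x̄ ± margin = 96 ± 3.4331
CI: (92.5669, 99.4331)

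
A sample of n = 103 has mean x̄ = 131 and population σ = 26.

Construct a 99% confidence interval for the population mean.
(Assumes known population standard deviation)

Answer: (124.4005, 137.5995)

Derivation:
Confidence level: 99%, α = 0.01
z_0.005 = 2.576
SE = σ/√n = 26/√103 = 2.5619
Margin of error = 2.576 × 2.5619 = 6.5995
CI: x̄ ± margin = 131 ± 6.5995
CI: (124.4005, 137.5995)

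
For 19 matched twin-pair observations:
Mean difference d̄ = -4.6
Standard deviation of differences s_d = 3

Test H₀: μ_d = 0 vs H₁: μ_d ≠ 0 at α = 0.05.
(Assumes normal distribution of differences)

df = n - 1 = 18
SE = s_d/√n = 3/√19 = 0.6882
t = d̄/SE = -4.6/0.6882 = -6.6841
Critical value: t_{0.025,18} = ±2.101
p-value < 0.0001
Decision: reject H₀

Answer: t = -6.6841, reject H₀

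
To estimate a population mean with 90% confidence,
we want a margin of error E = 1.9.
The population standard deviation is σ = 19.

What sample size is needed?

z_0.05 = 1.645
n = (z×σ/E)² = (1.645×19/1.9)²
n = 270.6025
Round up: n = 271

Answer: n = 271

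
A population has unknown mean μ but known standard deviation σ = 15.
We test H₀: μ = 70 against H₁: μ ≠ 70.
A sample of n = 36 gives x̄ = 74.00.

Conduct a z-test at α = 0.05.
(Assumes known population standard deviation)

Answer: z = 1.6000, fail to reject H₀

Derivation:
Standard error: SE = σ/√n = 15/√36 = 2.5000
z-statistic: z = (x̄ - μ₀)/SE = (74.00 - 70)/2.5000 = 1.6000
Critical value: ±1.960
p-value = 0.1096
Decision: fail to reject H₀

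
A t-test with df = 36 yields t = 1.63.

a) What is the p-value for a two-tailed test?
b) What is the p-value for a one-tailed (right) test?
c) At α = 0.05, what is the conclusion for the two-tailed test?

Answer: a) 0.1118, b) 0.0559, c) fail to reject H₀

Derivation:
Using t-distribution with df = 36:
a) Two-tailed: p = 2×P(T > 1.63) = 0.1118
b) One-tailed: p = P(T > 1.63) = 0.0559
c) 0.1118 ≥ 0.05, fail to reject H₀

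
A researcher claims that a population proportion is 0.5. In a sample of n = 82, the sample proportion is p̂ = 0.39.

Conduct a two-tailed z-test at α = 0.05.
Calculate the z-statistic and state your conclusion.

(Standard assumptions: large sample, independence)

Answer: z = -1.9922, reject H₀

Derivation:
H₀: p = 0.5, H₁: p ≠ 0.5
Standard error: SE = √(p₀(1-p₀)/n) = √(0.5×0.5/82) = 0.055216
z-statistic: z = (p̂ - p₀)/SE = (0.39 - 0.5)/0.055216 = -1.9922
Critical value: z_0.025 = ±1.960
p-value = 0.0463
Decision: reject H₀ at α = 0.05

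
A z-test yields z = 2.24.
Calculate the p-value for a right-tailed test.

For z = 2.24:
p = P(Z > 2.24) = 1 - Φ(2.24) = 0.0125

Answer: p-value ≈ 0.0125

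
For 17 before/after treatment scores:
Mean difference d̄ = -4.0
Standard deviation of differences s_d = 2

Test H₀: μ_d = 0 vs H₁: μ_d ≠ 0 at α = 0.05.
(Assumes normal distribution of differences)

Answer: t = -8.2457, reject H₀

Derivation:
df = n - 1 = 16
SE = s_d/√n = 2/√17 = 0.4851
t = d̄/SE = -4.0/0.4851 = -8.2457
Critical value: t_{0.025,16} = ±2.120
p-value < 0.0001
Decision: reject H₀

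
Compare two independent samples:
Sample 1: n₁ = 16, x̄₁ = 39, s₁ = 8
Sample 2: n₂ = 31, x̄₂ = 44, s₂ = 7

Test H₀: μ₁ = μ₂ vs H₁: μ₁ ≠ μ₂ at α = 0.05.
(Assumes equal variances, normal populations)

Answer: t = -2.2103, reject H₀

Derivation:
Pooled variance: s²_p = [15×8² + 30×7²]/(45) = 54.0000
s_p = 7.3485
SE = s_p×√(1/n₁ + 1/n₂) = 7.3485×√(1/16 + 1/31) = 2.2621
t = (x̄₁ - x̄₂)/SE = (39 - 44)/2.2621 = -2.2103
df = 45, t-critical = ±2.014
Decision: reject H₀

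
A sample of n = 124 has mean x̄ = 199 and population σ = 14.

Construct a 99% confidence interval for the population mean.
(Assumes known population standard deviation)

Confidence level: 99%, α = 0.01
z_0.005 = 2.576
SE = σ/√n = 14/√124 = 1.2572
Margin of error = 2.576 × 1.2572 = 3.2385
CI: x̄ ± margin = 199 ± 3.2385
CI: (195.7615, 202.2385)

Answer: (195.7615, 202.2385)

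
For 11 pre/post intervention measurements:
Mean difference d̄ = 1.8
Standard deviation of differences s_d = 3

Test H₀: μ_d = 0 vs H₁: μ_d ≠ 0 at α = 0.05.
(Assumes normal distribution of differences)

Answer: t = 1.9900, fail to reject H₀

Derivation:
df = n - 1 = 10
SE = s_d/√n = 3/√11 = 0.9045
t = d̄/SE = 1.8/0.9045 = 1.9900
Critical value: t_{0.025,10} = ±2.228
p-value ≈ 0.0746
Decision: fail to reject H₀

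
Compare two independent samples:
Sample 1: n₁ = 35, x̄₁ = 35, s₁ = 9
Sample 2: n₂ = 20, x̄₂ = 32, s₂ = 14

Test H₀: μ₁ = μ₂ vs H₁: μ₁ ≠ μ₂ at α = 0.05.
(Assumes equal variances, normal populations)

Pooled variance: s²_p = [34×9² + 19×14²]/(53) = 122.2264
s_p = 11.0556
SE = s_p×√(1/n₁ + 1/n₂) = 11.0556×√(1/35 + 1/20) = 3.0990
t = (x̄₁ - x̄₂)/SE = (35 - 32)/3.0990 = 0.9681
df = 53, t-critical = ±2.006
Decision: fail to reject H₀

Answer: t = 0.9681, fail to reject H₀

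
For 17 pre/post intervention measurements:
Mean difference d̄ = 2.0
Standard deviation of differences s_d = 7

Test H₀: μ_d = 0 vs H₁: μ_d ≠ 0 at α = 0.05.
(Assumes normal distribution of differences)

Answer: t = 1.1781, fail to reject H₀

Derivation:
df = n - 1 = 16
SE = s_d/√n = 7/√17 = 1.6977
t = d̄/SE = 2.0/1.6977 = 1.1781
Critical value: t_{0.025,16} = ±2.120
p-value ≈ 0.2560
Decision: fail to reject H₀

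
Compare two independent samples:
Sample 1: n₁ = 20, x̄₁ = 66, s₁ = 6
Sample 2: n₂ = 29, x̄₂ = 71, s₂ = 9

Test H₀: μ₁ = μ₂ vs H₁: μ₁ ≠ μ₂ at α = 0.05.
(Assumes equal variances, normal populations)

Answer: t = -2.1706, reject H₀

Derivation:
Pooled variance: s²_p = [19×6² + 28×9²]/(47) = 62.8085
s_p = 7.9252
SE = s_p×√(1/n₁ + 1/n₂) = 7.9252×√(1/20 + 1/29) = 2.3035
t = (x̄₁ - x̄₂)/SE = (66 - 71)/2.3035 = -2.1706
df = 47, t-critical = ±2.012
Decision: reject H₀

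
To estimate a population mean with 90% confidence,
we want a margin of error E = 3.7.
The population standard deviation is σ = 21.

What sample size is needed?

z_0.05 = 1.645
n = (z×σ/E)² = (1.645×21/3.7)²
n = 87.1700
Round up: n = 88

Answer: n = 88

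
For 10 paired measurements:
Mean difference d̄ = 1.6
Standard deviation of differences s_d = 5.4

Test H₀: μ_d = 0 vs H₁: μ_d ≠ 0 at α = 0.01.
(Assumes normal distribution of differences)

df = n - 1 = 9
SE = s_d/√n = 5.4/√10 = 1.7076
t = d̄/SE = 1.6/1.7076 = 0.9370
Critical value: t_{0.005,9} = ±3.250
p-value ≈ 0.3732
Decision: fail to reject H₀

Answer: t = 0.9370, fail to reject H₀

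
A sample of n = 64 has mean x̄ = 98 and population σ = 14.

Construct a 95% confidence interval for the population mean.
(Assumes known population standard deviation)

Confidence level: 95%, α = 0.05
z_0.025 = 1.960
SE = σ/√n = 14/√64 = 1.7500
Margin of error = 1.960 × 1.7500 = 3.4300
CI: x̄ ± margin = 98 ± 3.4300
CI: (94.5700, 101.4300)

Answer: (94.5700, 101.4300)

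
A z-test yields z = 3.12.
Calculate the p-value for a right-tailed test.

For z = 3.12:
p = P(Z > 3.12) = 1 - Φ(3.12) = 0.0009

Answer: p-value ≈ 0.0009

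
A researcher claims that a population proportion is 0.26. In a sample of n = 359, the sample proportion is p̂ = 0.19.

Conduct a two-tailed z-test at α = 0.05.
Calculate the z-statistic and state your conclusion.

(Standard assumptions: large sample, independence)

H₀: p = 0.26, H₁: p ≠ 0.26
Standard error: SE = √(p₀(1-p₀)/n) = √(0.26×0.74/359) = 0.023150
z-statistic: z = (p̂ - p₀)/SE = (0.19 - 0.26)/0.023150 = -3.0238
Critical value: z_0.025 = ±1.960
p-value = 0.0025
Decision: reject H₀ at α = 0.05

Answer: z = -3.0238, reject H₀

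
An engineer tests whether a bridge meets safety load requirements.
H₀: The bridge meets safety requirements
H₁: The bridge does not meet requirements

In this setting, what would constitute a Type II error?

Answer: Declaring an unsafe bridge to be safe

Derivation:
Type I error: rejecting H₀ when it is actually true (false positive).
Type II error: failing to reject H₀ when H₁ is actually true (false negative).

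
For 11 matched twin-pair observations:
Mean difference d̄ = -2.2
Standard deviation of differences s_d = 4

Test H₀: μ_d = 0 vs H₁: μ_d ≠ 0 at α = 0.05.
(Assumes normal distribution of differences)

df = n - 1 = 10
SE = s_d/√n = 4/√11 = 1.2060
t = d̄/SE = -2.2/1.2060 = -1.8242
Critical value: t_{0.025,10} = ±2.228
p-value ≈ 0.0981
Decision: fail to reject H₀

Answer: t = -1.8242, fail to reject H₀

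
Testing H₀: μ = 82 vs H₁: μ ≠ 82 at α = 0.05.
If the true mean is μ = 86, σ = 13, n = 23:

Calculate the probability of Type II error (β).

SE = σ/√n = 13/√23 = 2.7107
Critical values: μ₀ ± z_0.025×SE = 82 ± 1.960×2.7107
Acceptance region: (76.6870, 87.3130)
Under H₁ (μ = 86): z_high = (87.3130 - 86)/2.7107 = 0.4844, z_low = (76.6870 - 86)/2.7107 = -3.4356
β = P(not reject | H₁) = Φ(0.4844) - Φ(-3.4356) ≈ 0.6857

Answer: β ≈ 0.6857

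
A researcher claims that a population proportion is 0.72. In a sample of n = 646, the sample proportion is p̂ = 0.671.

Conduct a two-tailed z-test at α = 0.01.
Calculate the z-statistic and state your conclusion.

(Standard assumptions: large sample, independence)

H₀: p = 0.72, H₁: p ≠ 0.72
Standard error: SE = √(p₀(1-p₀)/n) = √(0.72×0.28/646) = 0.017666
z-statistic: z = (p̂ - p₀)/SE = (0.671 - 0.72)/0.017666 = -2.7737
Critical value: z_0.005 = ±2.576
p-value = 0.0055
Decision: reject H₀ at α = 0.01

Answer: z = -2.7737, reject H₀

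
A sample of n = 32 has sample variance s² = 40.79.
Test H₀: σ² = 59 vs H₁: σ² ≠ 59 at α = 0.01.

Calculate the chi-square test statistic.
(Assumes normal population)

Answer: χ² = 21.4320, fail to reject H₀

Derivation:
df = n - 1 = 31
χ² = (n-1)s²/σ₀² = 31×40.79/59 = 21.4320
Critical values: χ²_{0.995,31} = 14.458, χ²_{0.005,31} = 55.003
Rejection region: χ² < 14.458 or χ² > 55.003
Decision: fail to reject H₀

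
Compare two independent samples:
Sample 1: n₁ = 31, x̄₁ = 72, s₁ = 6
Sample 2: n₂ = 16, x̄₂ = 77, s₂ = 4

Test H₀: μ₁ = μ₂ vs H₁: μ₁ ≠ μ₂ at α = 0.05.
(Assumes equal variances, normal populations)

Answer: t = -2.9990, reject H₀

Derivation:
Pooled variance: s²_p = [30×6² + 15×4²]/(45) = 29.3333
s_p = 5.4160
SE = s_p×√(1/n₁ + 1/n₂) = 5.4160×√(1/31 + 1/16) = 1.6672
t = (x̄₁ - x̄₂)/SE = (72 - 77)/1.6672 = -2.9990
df = 45, t-critical = ±2.014
Decision: reject H₀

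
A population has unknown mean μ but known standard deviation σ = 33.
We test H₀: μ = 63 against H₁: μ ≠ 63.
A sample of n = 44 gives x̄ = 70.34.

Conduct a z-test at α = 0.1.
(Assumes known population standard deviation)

Standard error: SE = σ/√n = 33/√44 = 4.9749
z-statistic: z = (x̄ - μ₀)/SE = (70.34 - 63)/4.9749 = 1.4754
Critical value: ±1.645
p-value = 0.1401
Decision: fail to reject H₀

Answer: z = 1.4754, fail to reject H₀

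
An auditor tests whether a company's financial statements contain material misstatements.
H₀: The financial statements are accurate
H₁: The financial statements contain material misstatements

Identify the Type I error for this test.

Type I error: rejecting H₀ when it is actually true (false positive).
Type II error: failing to reject H₀ when H₁ is actually true (false negative).

Answer: Concluding the statements are misstated when they are actually accurate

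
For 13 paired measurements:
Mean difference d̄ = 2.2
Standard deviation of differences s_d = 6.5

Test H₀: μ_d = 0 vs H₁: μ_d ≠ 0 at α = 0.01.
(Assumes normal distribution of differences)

Answer: t = 1.2203, fail to reject H₀

Derivation:
df = n - 1 = 12
SE = s_d/√n = 6.5/√13 = 1.8028
t = d̄/SE = 2.2/1.8028 = 1.2203
Critical value: t_{0.005,12} = ±3.055
p-value ≈ 0.2458
Decision: fail to reject H₀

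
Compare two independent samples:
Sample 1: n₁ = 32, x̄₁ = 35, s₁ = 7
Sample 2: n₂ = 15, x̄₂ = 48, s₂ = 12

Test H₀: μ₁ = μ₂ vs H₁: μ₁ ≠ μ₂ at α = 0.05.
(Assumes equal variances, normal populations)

Answer: t = -4.6874, reject H₀

Derivation:
Pooled variance: s²_p = [31×7² + 14×12²]/(45) = 78.5556
s_p = 8.8632
SE = s_p×√(1/n₁ + 1/n₂) = 8.8632×√(1/32 + 1/15) = 2.7734
t = (x̄₁ - x̄₂)/SE = (35 - 48)/2.7734 = -4.6874
df = 45, t-critical = ±2.014
Decision: reject H₀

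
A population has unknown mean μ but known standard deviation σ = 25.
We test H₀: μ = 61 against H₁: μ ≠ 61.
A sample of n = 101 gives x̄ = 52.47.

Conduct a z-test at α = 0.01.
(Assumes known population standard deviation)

Standard error: SE = σ/√n = 25/√101 = 2.4876
z-statistic: z = (x̄ - μ₀)/SE = (52.47 - 61)/2.4876 = -3.4290
Critical value: ±2.576
p-value = 0.0006
Decision: reject H₀

Answer: z = -3.4290, reject H₀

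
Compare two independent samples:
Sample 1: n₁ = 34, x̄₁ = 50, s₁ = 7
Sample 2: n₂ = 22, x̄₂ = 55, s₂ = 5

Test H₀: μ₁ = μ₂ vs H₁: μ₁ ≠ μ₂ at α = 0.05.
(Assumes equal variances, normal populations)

Pooled variance: s²_p = [33×7² + 21×5²]/(54) = 39.6667
s_p = 6.2982
SE = s_p×√(1/n₁ + 1/n₂) = 6.2982×√(1/34 + 1/22) = 1.7233
t = (x̄₁ - x̄₂)/SE = (50 - 55)/1.7233 = -2.9014
df = 54, t-critical = ±2.005
Decision: reject H₀

Answer: t = -2.9014, reject H₀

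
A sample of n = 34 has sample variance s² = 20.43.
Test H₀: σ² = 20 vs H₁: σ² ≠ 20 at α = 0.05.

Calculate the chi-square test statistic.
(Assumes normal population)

df = n - 1 = 33
χ² = (n-1)s²/σ₀² = 33×20.43/20 = 33.7095
Critical values: χ²_{0.975,33} = 19.047, χ²_{0.025,33} = 50.725
Rejection region: χ² < 19.047 or χ² > 50.725
Decision: fail to reject H₀

Answer: χ² = 33.7095, fail to reject H₀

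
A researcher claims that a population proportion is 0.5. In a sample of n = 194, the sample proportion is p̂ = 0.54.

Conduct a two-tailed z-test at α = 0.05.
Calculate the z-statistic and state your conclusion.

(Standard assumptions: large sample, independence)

Answer: z = 1.1143, fail to reject H₀

Derivation:
H₀: p = 0.5, H₁: p ≠ 0.5
Standard error: SE = √(p₀(1-p₀)/n) = √(0.5×0.5/194) = 0.035898
z-statistic: z = (p̂ - p₀)/SE = (0.54 - 0.5)/0.035898 = 1.1143
Critical value: z_0.025 = ±1.960
p-value = 0.2652
Decision: fail to reject H₀ at α = 0.05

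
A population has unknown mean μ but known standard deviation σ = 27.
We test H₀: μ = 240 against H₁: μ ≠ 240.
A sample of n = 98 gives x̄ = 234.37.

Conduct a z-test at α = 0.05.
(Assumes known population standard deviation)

Answer: z = -2.0642, reject H₀

Derivation:
Standard error: SE = σ/√n = 27/√98 = 2.7274
z-statistic: z = (x̄ - μ₀)/SE = (234.37 - 240)/2.7274 = -2.0642
Critical value: ±1.960
p-value = 0.0390
Decision: reject H₀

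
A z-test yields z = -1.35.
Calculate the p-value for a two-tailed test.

For z = -1.35:
p = 2×P(Z > |-1.35|) = 2×(1 - Φ(1.35)) = 0.1770

Answer: p-value ≈ 0.1770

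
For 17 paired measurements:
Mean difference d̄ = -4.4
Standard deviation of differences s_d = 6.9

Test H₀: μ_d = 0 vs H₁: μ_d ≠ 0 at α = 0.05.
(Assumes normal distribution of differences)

df = n - 1 = 16
SE = s_d/√n = 6.9/√17 = 1.6735
t = d̄/SE = -4.4/1.6735 = -2.6292
Critical value: t_{0.025,16} = ±2.120
p-value ≈ 0.0182
Decision: reject H₀

Answer: t = -2.6292, reject H₀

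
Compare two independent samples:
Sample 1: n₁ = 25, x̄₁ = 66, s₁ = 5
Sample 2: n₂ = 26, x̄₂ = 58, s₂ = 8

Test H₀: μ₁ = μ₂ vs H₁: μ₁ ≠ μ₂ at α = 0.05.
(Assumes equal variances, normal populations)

Answer: t = 4.2623, reject H₀

Derivation:
Pooled variance: s²_p = [24×5² + 25×8²]/(49) = 44.8980
s_p = 6.7006
SE = s_p×√(1/n₁ + 1/n₂) = 6.7006×√(1/25 + 1/26) = 1.8769
t = (x̄₁ - x̄₂)/SE = (66 - 58)/1.8769 = 4.2623
df = 49, t-critical = ±2.010
Decision: reject H₀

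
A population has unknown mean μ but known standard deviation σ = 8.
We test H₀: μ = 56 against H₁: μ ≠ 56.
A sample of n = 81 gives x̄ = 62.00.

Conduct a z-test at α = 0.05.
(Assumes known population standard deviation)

Standard error: SE = σ/√n = 8/√81 = 0.8889
z-statistic: z = (x̄ - μ₀)/SE = (62.00 - 56)/0.8889 = 6.7499
Critical value: ±1.960
p-value < 0.0001
Decision: reject H₀

Answer: z = 6.7499, reject H₀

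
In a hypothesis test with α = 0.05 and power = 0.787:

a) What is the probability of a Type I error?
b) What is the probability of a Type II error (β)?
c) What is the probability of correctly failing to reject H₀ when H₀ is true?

Answer: a) 0.05, b) 0.213, c) 0.95

Derivation:
a) Type I error probability = α = 0.05
b) Power = P(reject H₀ | H₁ true) = 1 - β = 0.787, so Type II error probability = β = 1 - Power = 0.213
c) P(fail to reject H₀ | H₀ true) = 1 - α = 0.95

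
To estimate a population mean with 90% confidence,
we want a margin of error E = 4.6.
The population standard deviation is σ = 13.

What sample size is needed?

z_0.05 = 1.645
n = (z×σ/E)² = (1.645×13/4.6)²
n = 21.6124
Round up: n = 22

Answer: n = 22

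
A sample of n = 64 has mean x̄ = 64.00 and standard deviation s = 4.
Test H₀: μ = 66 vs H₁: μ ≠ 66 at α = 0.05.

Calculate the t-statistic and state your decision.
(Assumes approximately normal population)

df = n - 1 = 63
SE = s/√n = 4/√64 = 0.5000
t = (x̄ - μ₀)/SE = (64.00 - 66)/0.5000 = -4.0000
Critical value: t_{0.025,63} = ±1.998
p-value ≈ 0.0002
Decision: reject H₀

Answer: t = -4.0000, reject H₀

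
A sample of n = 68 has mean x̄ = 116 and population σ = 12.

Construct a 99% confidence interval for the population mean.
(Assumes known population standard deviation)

Confidence level: 99%, α = 0.01
z_0.005 = 2.576
SE = σ/√n = 12/√68 = 1.4552
Margin of error = 2.576 × 1.4552 = 3.7486
CI: x̄ ± margin = 116 ± 3.7486
CI: (112.2514, 119.7486)

Answer: (112.2514, 119.7486)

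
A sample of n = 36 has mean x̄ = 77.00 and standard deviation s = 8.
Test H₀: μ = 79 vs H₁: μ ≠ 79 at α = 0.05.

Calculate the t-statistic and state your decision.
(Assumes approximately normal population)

Answer: t = -1.5000, fail to reject H₀

Derivation:
df = n - 1 = 35
SE = s/√n = 8/√36 = 1.3333
t = (x̄ - μ₀)/SE = (77.00 - 79)/1.3333 = -1.5000
Critical value: t_{0.025,35} = ±2.030
p-value ≈ 0.1426
Decision: fail to reject H₀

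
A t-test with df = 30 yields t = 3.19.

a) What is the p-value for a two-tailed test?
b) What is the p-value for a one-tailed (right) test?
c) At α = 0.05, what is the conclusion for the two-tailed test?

Using t-distribution with df = 30:
a) Two-tailed: p = 2×P(T > 3.19) = 0.0033
b) One-tailed: p = P(T > 3.19) = 0.0017
c) 0.0033 < 0.05, reject H₀

Answer: a) 0.0033, b) 0.0017, c) reject H₀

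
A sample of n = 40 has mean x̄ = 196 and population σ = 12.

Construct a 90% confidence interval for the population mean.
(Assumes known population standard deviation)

Confidence level: 90%, α = 0.1
z_0.05 = 1.645
SE = σ/√n = 12/√40 = 1.8974
Margin of error = 1.645 × 1.8974 = 3.1212
CI: x̄ ± margin = 196 ± 3.1212
CI: (192.8788, 199.1212)

Answer: (192.8788, 199.1212)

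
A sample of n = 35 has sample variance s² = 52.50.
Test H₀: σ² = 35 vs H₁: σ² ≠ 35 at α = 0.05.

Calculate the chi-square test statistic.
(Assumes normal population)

df = n - 1 = 34
χ² = (n-1)s²/σ₀² = 34×52.50/35 = 51.0000
Critical values: χ²_{0.975,34} = 19.806, χ²_{0.025,34} = 51.966
Rejection region: χ² < 19.806 or χ² > 51.966
Decision: fail to reject H₀

Answer: χ² = 51.0000, fail to reject H₀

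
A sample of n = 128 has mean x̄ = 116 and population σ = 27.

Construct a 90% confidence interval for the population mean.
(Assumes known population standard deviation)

Confidence level: 90%, α = 0.1
z_0.05 = 1.645
SE = σ/√n = 27/√128 = 2.3865
Margin of error = 1.645 × 2.3865 = 3.9258
CI: x̄ ± margin = 116 ± 3.9258
CI: (112.0742, 119.9258)

Answer: (112.0742, 119.9258)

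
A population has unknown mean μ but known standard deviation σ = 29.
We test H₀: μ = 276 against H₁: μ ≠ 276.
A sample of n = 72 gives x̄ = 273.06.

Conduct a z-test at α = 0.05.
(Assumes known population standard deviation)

Answer: z = -0.8602, fail to reject H₀

Derivation:
Standard error: SE = σ/√n = 29/√72 = 3.4177
z-statistic: z = (x̄ - μ₀)/SE = (273.06 - 276)/3.4177 = -0.8602
Critical value: ±1.960
p-value = 0.3897
Decision: fail to reject H₀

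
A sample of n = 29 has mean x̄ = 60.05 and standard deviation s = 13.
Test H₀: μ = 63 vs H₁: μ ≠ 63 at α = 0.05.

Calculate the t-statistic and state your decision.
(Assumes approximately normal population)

Answer: t = -1.2220, fail to reject H₀

Derivation:
df = n - 1 = 28
SE = s/√n = 13/√29 = 2.4140
t = (x̄ - μ₀)/SE = (60.05 - 63)/2.4140 = -1.2220
Critical value: t_{0.025,28} = ±2.048
p-value ≈ 0.2319
Decision: fail to reject H₀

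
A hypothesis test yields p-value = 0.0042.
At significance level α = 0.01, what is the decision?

Answer: reject H₀

Derivation:
Compare p-value to α:
0.0042 < 0.01
Decision: reject H₀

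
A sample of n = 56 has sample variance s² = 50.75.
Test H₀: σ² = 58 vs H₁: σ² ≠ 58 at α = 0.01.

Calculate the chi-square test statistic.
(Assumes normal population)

df = n - 1 = 55
χ² = (n-1)s²/σ₀² = 55×50.75/58 = 48.1250
Critical values: χ²_{0.995,55} = 31.735, χ²_{0.005,55} = 85.749
Rejection region: χ² < 31.735 or χ² > 85.749
Decision: fail to reject H₀

Answer: χ² = 48.1250, fail to reject H₀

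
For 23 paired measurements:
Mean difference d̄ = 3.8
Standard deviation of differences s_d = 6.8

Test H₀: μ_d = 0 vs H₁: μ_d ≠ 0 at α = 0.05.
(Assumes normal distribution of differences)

Answer: t = 2.6800, reject H₀

Derivation:
df = n - 1 = 22
SE = s_d/√n = 6.8/√23 = 1.4179
t = d̄/SE = 3.8/1.4179 = 2.6800
Critical value: t_{0.025,22} = ±2.074
p-value ≈ 0.0137
Decision: reject H₀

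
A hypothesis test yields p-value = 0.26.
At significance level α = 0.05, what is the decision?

Answer: fail to reject H₀

Derivation:
Compare p-value to α:
0.26 ≥ 0.05
Decision: fail to reject H₀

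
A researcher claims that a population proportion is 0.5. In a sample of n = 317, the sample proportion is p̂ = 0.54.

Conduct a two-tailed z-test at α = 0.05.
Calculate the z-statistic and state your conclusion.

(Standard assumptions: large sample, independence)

H₀: p = 0.5, H₁: p ≠ 0.5
Standard error: SE = √(p₀(1-p₀)/n) = √(0.5×0.5/317) = 0.028083
z-statistic: z = (p̂ - p₀)/SE = (0.54 - 0.5)/0.028083 = 1.4243
Critical value: z_0.025 = ±1.960
p-value = 0.1544
Decision: fail to reject H₀ at α = 0.05

Answer: z = 1.4243, fail to reject H₀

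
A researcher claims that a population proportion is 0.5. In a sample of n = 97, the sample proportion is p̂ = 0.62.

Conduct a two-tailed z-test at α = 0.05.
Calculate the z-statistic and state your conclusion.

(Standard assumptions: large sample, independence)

Answer: z = 2.3637, reject H₀

Derivation:
H₀: p = 0.5, H₁: p ≠ 0.5
Standard error: SE = √(p₀(1-p₀)/n) = √(0.5×0.5/97) = 0.050767
z-statistic: z = (p̂ - p₀)/SE = (0.62 - 0.5)/0.050767 = 2.3637
Critical value: z_0.025 = ±1.960
p-value = 0.0181
Decision: reject H₀ at α = 0.05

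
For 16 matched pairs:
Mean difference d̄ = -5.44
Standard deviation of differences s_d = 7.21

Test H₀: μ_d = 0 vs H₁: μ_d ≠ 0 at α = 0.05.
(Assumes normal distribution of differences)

df = n - 1 = 15
SE = s_d/√n = 7.21/√16 = 1.8025
t = d̄/SE = -5.44/1.8025 = -3.0180
Critical value: t_{0.025,15} = ±2.131
p-value ≈ 0.0086
Decision: reject H₀

Answer: t = -3.0180, reject H₀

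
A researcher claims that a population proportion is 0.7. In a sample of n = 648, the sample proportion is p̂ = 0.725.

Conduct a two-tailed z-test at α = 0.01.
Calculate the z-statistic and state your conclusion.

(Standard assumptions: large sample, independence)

Answer: z = 1.3887, fail to reject H₀

Derivation:
H₀: p = 0.7, H₁: p ≠ 0.7
Standard error: SE = √(p₀(1-p₀)/n) = √(0.7×0.3/648) = 0.018002
z-statistic: z = (p̂ - p₀)/SE = (0.725 - 0.7)/0.018002 = 1.3887
Critical value: z_0.005 = ±2.576
p-value = 0.1649
Decision: fail to reject H₀ at α = 0.01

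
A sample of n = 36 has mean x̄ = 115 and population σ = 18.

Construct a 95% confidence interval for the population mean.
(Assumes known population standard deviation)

Confidence level: 95%, α = 0.05
z_0.025 = 1.960
SE = σ/√n = 18/√36 = 3.0000
Margin of error = 1.960 × 3.0000 = 5.8800
CI: x̄ ± margin = 115 ± 5.8800
CI: (109.1200, 120.8800)

Answer: (109.1200, 120.8800)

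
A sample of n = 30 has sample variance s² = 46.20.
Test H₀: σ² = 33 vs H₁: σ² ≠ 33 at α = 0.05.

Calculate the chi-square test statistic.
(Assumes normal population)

df = n - 1 = 29
χ² = (n-1)s²/σ₀² = 29×46.20/33 = 40.6000
Critical values: χ²_{0.975,29} = 16.047, χ²_{0.025,29} = 45.722
Rejection region: χ² < 16.047 or χ² > 45.722
Decision: fail to reject H₀

Answer: χ² = 40.6000, fail to reject H₀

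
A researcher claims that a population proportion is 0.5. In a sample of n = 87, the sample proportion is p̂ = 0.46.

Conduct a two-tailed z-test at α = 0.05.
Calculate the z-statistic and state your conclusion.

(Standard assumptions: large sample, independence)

Answer: z = -0.7462, fail to reject H₀

Derivation:
H₀: p = 0.5, H₁: p ≠ 0.5
Standard error: SE = √(p₀(1-p₀)/n) = √(0.5×0.5/87) = 0.053606
z-statistic: z = (p̂ - p₀)/SE = (0.46 - 0.5)/0.053606 = -0.7462
Critical value: z_0.025 = ±1.960
p-value = 0.4555
Decision: fail to reject H₀ at α = 0.05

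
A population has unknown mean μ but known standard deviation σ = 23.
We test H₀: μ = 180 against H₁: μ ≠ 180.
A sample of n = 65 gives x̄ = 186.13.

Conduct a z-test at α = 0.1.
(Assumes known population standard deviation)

Answer: z = 2.1488, reject H₀

Derivation:
Standard error: SE = σ/√n = 23/√65 = 2.8528
z-statistic: z = (x̄ - μ₀)/SE = (186.13 - 180)/2.8528 = 2.1488
Critical value: ±1.645
p-value = 0.0317
Decision: reject H₀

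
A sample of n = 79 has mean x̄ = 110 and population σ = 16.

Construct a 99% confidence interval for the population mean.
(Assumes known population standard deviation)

Answer: (105.3629, 114.6371)

Derivation:
Confidence level: 99%, α = 0.01
z_0.005 = 2.576
SE = σ/√n = 16/√79 = 1.8001
Margin of error = 2.576 × 1.8001 = 4.6371
CI: x̄ ± margin = 110 ± 4.6371
CI: (105.3629, 114.6371)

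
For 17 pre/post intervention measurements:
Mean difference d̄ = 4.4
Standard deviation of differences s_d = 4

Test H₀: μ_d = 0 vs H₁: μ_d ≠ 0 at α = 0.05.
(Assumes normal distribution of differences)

df = n - 1 = 16
SE = s_d/√n = 4/√17 = 0.9701
t = d̄/SE = 4.4/0.9701 = 4.5356
Critical value: t_{0.025,16} = ±2.120
p-value ≈ 0.0003
Decision: reject H₀

Answer: t = 4.5356, reject H₀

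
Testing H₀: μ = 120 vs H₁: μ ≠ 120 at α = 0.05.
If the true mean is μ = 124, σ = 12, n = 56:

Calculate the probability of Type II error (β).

Answer: β ≈ 0.2965

Derivation:
SE = σ/√n = 12/√56 = 1.6036
Critical values: μ₀ ± z_0.025×SE = 120 ± 1.960×1.6036
Acceptance region: (116.8569, 123.1431)
Under H₁ (μ = 124): z_high = (123.1431 - 124)/1.6036 = -0.5344, z_low = (116.8569 - 124)/1.6036 = -4.4544
β = P(not reject | H₁) = Φ(-0.5344) - Φ(-4.4544) ≈ 0.2965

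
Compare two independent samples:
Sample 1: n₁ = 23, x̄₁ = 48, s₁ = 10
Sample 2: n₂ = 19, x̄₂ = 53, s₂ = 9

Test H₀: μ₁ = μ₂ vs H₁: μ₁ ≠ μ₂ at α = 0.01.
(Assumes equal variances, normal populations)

Pooled variance: s²_p = [22×10² + 18×9²]/(40) = 91.4500
s_p = 9.5629
SE = s_p×√(1/n₁ + 1/n₂) = 9.5629×√(1/23 + 1/19) = 2.9647
t = (x̄₁ - x̄₂)/SE = (48 - 53)/2.9647 = -1.6865
df = 40, t-critical = ±2.704
Decision: fail to reject H₀

Answer: t = -1.6865, fail to reject H₀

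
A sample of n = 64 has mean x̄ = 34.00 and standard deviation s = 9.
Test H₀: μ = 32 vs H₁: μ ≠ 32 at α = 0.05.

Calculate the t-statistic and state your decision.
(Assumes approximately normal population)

Answer: t = 1.7778, fail to reject H₀

Derivation:
df = n - 1 = 63
SE = s/√n = 9/√64 = 1.1250
t = (x̄ - μ₀)/SE = (34.00 - 32)/1.1250 = 1.7778
Critical value: t_{0.025,63} = ±1.998
p-value ≈ 0.0803
Decision: fail to reject H₀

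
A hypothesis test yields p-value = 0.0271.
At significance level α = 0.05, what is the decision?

Answer: reject H₀

Derivation:
Compare p-value to α:
0.0271 < 0.05
Decision: reject H₀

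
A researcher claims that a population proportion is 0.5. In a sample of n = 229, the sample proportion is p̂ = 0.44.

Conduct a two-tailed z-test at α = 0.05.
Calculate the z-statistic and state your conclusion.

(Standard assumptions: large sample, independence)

H₀: p = 0.5, H₁: p ≠ 0.5
Standard error: SE = √(p₀(1-p₀)/n) = √(0.5×0.5/229) = 0.033041
z-statistic: z = (p̂ - p₀)/SE = (0.44 - 0.5)/0.033041 = -1.8159
Critical value: z_0.025 = ±1.960
p-value = 0.0694
Decision: fail to reject H₀ at α = 0.05

Answer: z = -1.8159, fail to reject H₀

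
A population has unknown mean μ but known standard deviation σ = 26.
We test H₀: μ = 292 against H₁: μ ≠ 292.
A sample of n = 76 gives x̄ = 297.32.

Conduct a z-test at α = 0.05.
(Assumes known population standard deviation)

Answer: z = 1.7838, fail to reject H₀

Derivation:
Standard error: SE = σ/√n = 26/√76 = 2.9824
z-statistic: z = (x̄ - μ₀)/SE = (297.32 - 292)/2.9824 = 1.7838
Critical value: ±1.960
p-value = 0.0745
Decision: fail to reject H₀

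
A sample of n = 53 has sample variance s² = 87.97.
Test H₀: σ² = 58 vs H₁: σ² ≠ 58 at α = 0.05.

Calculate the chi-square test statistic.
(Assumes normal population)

Answer: χ² = 78.8697, reject H₀

Derivation:
df = n - 1 = 52
χ² = (n-1)s²/σ₀² = 52×87.97/58 = 78.8697
Critical values: χ²_{0.975,52} = 33.968, χ²_{0.025,52} = 73.810
Rejection region: χ² < 33.968 or χ² > 73.810
Decision: reject H₀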